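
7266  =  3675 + 3591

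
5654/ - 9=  - 629 + 7/9 =- 628.22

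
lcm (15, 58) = 870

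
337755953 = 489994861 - 152238908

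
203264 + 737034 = 940298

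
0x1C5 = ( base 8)705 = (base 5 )3303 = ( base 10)453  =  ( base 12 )319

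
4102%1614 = 874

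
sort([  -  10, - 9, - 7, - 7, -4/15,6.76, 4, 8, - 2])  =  [-10, - 9,-7, - 7, - 2, - 4/15, 4,6.76 , 8 ] 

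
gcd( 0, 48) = 48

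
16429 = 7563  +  8866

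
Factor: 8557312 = 2^8 * 33427^1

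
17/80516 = 17/80516 = 0.00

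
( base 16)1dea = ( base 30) 8F8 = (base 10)7658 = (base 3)101111122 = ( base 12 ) 4522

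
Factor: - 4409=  - 4409^1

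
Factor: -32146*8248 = - 2^4*1031^1*16073^1 = -  265140208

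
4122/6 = 687 =687.00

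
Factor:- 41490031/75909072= - 2^( - 4)*3^(- 1)*11^1*1581439^(  -  1 )*3771821^1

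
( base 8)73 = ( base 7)113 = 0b111011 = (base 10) 59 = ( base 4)323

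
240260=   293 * 820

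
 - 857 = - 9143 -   -  8286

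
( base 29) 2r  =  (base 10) 85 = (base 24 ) 3D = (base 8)125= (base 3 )10011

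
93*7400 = 688200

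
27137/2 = 13568 + 1/2 = 13568.50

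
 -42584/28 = - 10646/7 = -1520.86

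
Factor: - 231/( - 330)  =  2^( - 1 )*5^( - 1)*7^1 = 7/10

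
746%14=4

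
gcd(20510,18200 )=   70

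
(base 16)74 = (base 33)3H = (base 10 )116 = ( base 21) 5B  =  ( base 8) 164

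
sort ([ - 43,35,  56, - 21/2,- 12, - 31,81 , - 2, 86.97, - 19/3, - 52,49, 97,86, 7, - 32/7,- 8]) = [ - 52, - 43, - 31,- 12, - 21/2, - 8, -19/3, - 32/7, - 2, 7,35,  49, 56, 81,  86,86.97,97] 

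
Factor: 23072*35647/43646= 411223792/21823 = 2^4*7^1*43^1* 103^1 * 139^( - 1)*157^(-1)*829^1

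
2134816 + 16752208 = 18887024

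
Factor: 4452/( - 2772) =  - 53/33 = - 3^( - 1) * 11^( - 1) * 53^1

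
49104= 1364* 36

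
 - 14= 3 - 17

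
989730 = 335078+654652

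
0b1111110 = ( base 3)11200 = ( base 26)4M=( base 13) 99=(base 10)126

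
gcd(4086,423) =9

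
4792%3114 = 1678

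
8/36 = 2/9  =  0.22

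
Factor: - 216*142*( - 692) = 2^6*3^3*71^1*173^1 = 21225024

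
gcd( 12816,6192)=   144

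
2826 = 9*314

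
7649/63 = 7649/63 = 121.41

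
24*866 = 20784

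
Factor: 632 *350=2^4*5^2*7^1*79^1 = 221200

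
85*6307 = 536095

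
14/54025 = 14/54025 = 0.00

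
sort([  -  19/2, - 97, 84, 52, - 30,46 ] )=[ - 97,- 30, - 19/2,46, 52,84]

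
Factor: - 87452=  - 2^2*21863^1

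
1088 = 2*544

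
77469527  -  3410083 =74059444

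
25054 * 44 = 1102376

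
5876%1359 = 440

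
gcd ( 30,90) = 30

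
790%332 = 126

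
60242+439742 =499984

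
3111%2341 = 770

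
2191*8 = 17528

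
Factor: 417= 3^1*139^1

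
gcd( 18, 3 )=3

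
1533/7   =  219 = 219.00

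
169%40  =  9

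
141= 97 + 44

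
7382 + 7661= 15043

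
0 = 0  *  597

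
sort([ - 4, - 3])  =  [ - 4, - 3 ]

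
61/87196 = 61/87196= 0.00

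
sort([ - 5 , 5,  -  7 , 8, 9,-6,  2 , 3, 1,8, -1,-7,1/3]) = [ - 7 ,-7, - 6, - 5,  -  1, 1/3 , 1,  2, 3, 5, 8, 8, 9]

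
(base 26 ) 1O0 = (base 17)488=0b10100010100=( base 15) 5ba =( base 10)1300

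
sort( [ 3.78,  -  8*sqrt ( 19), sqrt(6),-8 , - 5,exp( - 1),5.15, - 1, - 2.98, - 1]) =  [ - 8* sqrt( 19),-8,-5, - 2.98, -1, - 1,  exp( - 1),  sqrt(6 ),3.78, 5.15 ]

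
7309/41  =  178 + 11/41 = 178.27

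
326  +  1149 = 1475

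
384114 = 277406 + 106708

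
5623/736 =5623/736 = 7.64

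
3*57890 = 173670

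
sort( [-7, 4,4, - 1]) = [  -  7,  -  1, 4, 4 ]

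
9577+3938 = 13515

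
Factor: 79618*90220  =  7183135960 = 2^3*5^1 *7^1 * 11^2*13^1 * 47^1*347^1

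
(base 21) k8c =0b10001100101000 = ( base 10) 9000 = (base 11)6842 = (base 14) 33CC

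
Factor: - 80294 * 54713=-2^1*19^1 * 2113^1*54713^1 = - 4393125622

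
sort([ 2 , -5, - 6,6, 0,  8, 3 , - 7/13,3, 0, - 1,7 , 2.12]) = [ - 6, - 5,-1, -7/13 , 0 , 0 , 2, 2.12,3, 3 , 6, 7, 8]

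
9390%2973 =471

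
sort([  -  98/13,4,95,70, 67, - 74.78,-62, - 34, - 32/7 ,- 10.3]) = [ - 74.78, - 62, - 34, - 10.3, -98/13,-32/7, 4, 67,70, 95]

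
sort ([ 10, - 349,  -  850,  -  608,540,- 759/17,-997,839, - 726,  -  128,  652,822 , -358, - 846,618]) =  [ - 997,-850, - 846, - 726,-608, - 358,  -  349, - 128,-759/17,10,540,618 , 652,822,839]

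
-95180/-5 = 19036/1 = 19036.00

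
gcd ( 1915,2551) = 1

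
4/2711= 4/2711 = 0.00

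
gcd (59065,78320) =5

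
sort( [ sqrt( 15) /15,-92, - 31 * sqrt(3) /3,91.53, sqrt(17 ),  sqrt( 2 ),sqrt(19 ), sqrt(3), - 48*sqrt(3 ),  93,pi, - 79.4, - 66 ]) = [ - 92,-48*sqrt(3), - 79.4, - 66, - 31*sqrt( 3 ) /3, sqrt( 15 ) /15 , sqrt(2),sqrt ( 3),pi,sqrt( 17), sqrt (19 ) , 91.53, 93]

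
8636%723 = 683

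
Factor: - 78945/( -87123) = 5^1*19^1*113^( - 1 )*257^(-1) * 277^1 = 26315/29041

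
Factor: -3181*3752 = -2^3* 7^1*67^1 * 3181^1  =  - 11935112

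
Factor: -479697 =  - 3^1*159899^1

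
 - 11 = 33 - 44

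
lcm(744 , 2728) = 8184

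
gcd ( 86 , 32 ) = 2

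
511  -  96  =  415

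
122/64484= 61/32242   =  0.00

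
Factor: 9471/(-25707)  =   - 7^1*19^(-1)= - 7/19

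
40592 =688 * 59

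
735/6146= 105/878= 0.12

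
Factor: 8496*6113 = 51936048 = 2^4*3^2*59^1*6113^1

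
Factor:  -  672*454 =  - 305088 = - 2^6*3^1* 7^1*227^1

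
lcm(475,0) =0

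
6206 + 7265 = 13471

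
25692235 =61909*415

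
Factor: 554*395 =2^1*5^1*79^1*277^1  =  218830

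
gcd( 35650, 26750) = 50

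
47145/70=1347/2 = 673.50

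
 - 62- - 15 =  - 47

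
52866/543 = 17622/181 = 97.36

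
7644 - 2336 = 5308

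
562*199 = 111838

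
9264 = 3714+5550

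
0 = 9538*0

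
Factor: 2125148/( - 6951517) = - 2^2*137^ ( - 1) *50741^( -1 ) * 531287^1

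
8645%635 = 390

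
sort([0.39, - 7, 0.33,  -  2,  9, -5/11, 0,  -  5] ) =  [ -7, - 5, - 2,  -  5/11, 0, 0.33,0.39,9]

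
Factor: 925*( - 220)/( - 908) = 50875/227 = 5^3*11^1*37^1 *227^( - 1) 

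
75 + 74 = 149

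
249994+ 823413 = 1073407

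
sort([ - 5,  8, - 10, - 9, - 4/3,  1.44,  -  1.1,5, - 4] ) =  [ - 10, - 9,-5, - 4, - 4/3, - 1.1,  1.44 , 5,8 ] 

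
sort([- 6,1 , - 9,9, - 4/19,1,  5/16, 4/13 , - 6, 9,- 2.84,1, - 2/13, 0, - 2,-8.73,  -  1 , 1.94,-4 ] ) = [- 9 , - 8.73 , - 6,-6 , - 4 , - 2.84, - 2 , - 1 , - 4/19,-2/13, 0,4/13,5/16,1,1,1,1.94,9, 9 ] 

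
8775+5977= 14752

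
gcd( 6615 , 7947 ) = 9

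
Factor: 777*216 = 2^3*3^4*7^1*37^1 = 167832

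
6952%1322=342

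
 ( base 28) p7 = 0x2C3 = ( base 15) 322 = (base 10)707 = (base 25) 137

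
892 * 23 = 20516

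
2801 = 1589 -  - 1212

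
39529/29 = 1363 + 2/29 = 1363.07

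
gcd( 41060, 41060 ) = 41060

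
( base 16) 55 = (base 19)49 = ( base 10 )85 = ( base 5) 320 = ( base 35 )2f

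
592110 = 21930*27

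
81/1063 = 81/1063 = 0.08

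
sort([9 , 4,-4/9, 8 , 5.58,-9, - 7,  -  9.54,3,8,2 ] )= [- 9.54, - 9, - 7, - 4/9, 2, 3,  4, 5.58, 8, 8, 9 ] 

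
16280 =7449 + 8831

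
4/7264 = 1/1816= 0.00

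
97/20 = 97/20 = 4.85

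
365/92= 3+89/92   =  3.97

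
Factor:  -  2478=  - 2^1*3^1*7^1* 59^1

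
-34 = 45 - 79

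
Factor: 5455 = 5^1*1091^1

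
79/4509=79/4509= 0.02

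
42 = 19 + 23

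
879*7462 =6559098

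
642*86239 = 55365438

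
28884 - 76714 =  - 47830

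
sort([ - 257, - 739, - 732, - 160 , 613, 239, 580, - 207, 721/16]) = [ - 739,-732, - 257 , - 207, - 160,721/16, 239, 580,613]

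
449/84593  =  449/84593 = 0.01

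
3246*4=12984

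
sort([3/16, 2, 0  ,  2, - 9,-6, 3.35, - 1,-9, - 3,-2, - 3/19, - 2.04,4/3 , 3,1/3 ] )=[ - 9, - 9, - 6, - 3,-2.04 , - 2, - 1, - 3/19, 0, 3/16, 1/3, 4/3, 2, 2, 3, 3.35 ]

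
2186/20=109 + 3/10= 109.30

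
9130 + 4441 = 13571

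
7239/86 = 84  +  15/86= 84.17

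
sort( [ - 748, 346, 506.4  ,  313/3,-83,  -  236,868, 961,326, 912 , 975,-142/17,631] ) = [ - 748,-236,-83 ,-142/17, 313/3,326, 346 , 506.4, 631,868, 912, 961,975 ]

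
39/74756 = 39/74756 = 0.00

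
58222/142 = 410+1/71 = 410.01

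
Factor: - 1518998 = -2^1*13^1*37^1*1579^1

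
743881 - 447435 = 296446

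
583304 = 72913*8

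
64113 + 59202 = 123315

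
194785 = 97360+97425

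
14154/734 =19+ 104/367 = 19.28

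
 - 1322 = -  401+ - 921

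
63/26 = 2+ 11/26=2.42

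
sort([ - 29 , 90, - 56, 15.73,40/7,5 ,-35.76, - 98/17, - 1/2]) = [-56, - 35.76,- 29, - 98/17, - 1/2, 5,40/7,15.73,90 ] 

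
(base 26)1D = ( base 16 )27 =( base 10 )39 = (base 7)54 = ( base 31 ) 18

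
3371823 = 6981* 483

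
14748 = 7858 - - 6890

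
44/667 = 44/667 = 0.07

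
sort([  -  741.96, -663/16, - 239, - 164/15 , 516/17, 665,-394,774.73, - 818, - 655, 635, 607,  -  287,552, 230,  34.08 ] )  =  [ -818,  -  741.96 ,  -  655, - 394, - 287,  -  239, - 663/16, - 164/15, 516/17, 34.08, 230, 552  ,  607, 635,665,774.73] 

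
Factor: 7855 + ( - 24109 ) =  - 2^1*3^3*7^1*43^1= - 16254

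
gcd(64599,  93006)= 3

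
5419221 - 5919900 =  - 500679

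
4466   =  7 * 638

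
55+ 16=71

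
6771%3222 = 327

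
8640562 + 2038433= 10678995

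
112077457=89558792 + 22518665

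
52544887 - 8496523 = 44048364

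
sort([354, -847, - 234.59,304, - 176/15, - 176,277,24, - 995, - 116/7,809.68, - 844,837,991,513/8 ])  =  [-995 , - 847 , - 844 , - 234.59, - 176, - 116/7, - 176/15, 24, 513/8,277,304,354 , 809.68,837,991]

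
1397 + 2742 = 4139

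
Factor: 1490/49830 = 149/4983 = 3^(  -  1)*11^( - 1) * 149^1*151^( - 1) 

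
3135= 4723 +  - 1588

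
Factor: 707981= 707981^1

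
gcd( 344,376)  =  8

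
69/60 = 23/20 = 1.15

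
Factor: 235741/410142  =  2^(-1 )*3^(-1 )*11^1*17^( - 1) *29^1*739^1*4021^ ( - 1 ) 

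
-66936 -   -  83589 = 16653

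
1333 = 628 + 705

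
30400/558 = 54 + 134/279 = 54.48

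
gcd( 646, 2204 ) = 38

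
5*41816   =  209080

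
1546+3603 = 5149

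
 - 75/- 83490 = 5/5566 = 0.00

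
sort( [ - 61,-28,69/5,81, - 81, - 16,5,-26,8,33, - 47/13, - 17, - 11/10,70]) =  [  -  81,-61, -28, - 26,-17, - 16,-47/13, - 11/10,5,8, 69/5,33,70,81]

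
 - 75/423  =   - 25/141 = - 0.18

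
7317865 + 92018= 7409883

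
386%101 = 83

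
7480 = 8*935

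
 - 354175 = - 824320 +470145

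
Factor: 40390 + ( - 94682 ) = - 2^2*7^2 * 277^1 = -54292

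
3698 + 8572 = 12270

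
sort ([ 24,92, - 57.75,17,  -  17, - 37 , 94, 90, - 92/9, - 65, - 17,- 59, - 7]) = [ - 65, -59,- 57.75, - 37,- 17,-17, - 92/9, - 7,17 , 24,90, 92,  94]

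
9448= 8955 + 493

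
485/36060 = 97/7212 =0.01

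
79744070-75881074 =3862996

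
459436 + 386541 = 845977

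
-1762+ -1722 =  - 3484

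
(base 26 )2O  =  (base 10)76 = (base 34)28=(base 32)2c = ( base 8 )114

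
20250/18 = 1125  =  1125.00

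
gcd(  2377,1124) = 1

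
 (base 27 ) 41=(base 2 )1101101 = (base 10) 109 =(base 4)1231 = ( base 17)67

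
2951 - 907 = 2044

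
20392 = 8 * 2549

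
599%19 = 10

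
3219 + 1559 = 4778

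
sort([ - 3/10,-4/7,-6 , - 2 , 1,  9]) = [ - 6 , - 2,-4/7, - 3/10, 1,9]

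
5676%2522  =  632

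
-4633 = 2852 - 7485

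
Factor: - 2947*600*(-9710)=2^4*3^1* 5^3*7^1*421^1*971^1  =  17169222000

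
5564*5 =27820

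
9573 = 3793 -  - 5780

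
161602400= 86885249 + 74717151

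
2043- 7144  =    -  5101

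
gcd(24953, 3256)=1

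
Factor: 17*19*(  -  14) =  - 2^1*7^1*17^1*19^1 = -4522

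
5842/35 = 5842/35= 166.91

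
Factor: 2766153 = 3^1*13^1*19^1*3733^1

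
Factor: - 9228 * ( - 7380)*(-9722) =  - 662093866080 = - 2^5*  3^3*5^1  *41^1*769^1 * 4861^1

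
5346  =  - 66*(- 81)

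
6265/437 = 6265/437 = 14.34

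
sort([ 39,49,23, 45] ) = [ 23,39,45,  49 ] 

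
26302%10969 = 4364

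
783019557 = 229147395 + 553872162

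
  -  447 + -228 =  - 675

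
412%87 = 64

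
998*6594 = 6580812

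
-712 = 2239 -2951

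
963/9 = 107 = 107.00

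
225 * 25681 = 5778225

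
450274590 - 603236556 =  - 152961966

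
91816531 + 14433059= 106249590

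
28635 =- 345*( - 83)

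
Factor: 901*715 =5^1* 11^1*13^1*17^1*53^1 = 644215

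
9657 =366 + 9291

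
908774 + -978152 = -69378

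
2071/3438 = 2071/3438 = 0.60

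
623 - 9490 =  - 8867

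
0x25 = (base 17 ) 23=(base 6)101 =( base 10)37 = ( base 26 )1b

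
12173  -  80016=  - 67843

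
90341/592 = 152 + 357/592 = 152.60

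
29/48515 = 29/48515  =  0.00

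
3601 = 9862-6261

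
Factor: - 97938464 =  - 2^5 * 13^1 * 19^1 * 12391^1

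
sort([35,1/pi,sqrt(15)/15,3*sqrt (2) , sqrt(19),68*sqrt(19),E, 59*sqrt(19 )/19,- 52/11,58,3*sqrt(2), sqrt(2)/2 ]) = [ - 52/11,  sqrt (15 ) /15, 1/pi , sqrt ( 2)/2, E, 3*sqrt( 2),3*sqrt( 2),sqrt(19),  59*sqrt (19 )/19, 35,58,68*sqrt(19 )]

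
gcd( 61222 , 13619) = 1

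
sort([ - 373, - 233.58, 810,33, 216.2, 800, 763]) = [-373,  -  233.58,33,  216.2, 763, 800, 810]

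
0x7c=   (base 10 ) 124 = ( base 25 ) 4o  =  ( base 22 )5e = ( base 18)6g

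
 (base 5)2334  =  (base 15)17E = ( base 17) 134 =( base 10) 344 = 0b101011000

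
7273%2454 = 2365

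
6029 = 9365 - 3336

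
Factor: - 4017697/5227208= -2^( - 3) *7^ ( - 1) * 269^( - 1)* 347^( - 1 )*4017697^1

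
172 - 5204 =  -5032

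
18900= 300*63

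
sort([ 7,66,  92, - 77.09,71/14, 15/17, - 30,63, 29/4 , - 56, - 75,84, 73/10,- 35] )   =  [ - 77.09, - 75 , - 56, - 35, - 30, 15/17,71/14,7 , 29/4,73/10, 63,66, 84,92 ] 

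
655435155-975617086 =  - 320181931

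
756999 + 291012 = 1048011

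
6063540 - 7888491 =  - 1824951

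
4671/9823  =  4671/9823  =  0.48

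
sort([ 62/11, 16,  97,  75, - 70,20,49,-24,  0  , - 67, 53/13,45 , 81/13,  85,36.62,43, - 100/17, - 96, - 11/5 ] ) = [ - 96,-70, - 67,-24, - 100/17,-11/5,0, 53/13,  62/11,81/13 , 16,20,  36.62,  43,45,  49,75 , 85,  97 ] 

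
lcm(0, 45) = 0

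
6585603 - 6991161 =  - 405558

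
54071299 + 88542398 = 142613697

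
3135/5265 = 209/351 = 0.60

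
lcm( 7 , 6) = 42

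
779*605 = 471295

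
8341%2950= 2441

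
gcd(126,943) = 1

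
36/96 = 3/8=0.38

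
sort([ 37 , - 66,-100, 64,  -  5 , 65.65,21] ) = [  -  100, - 66,-5,21, 37,64,65.65 ] 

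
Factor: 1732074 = 2^1 * 3^1*288679^1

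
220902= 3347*66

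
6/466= 3/233= 0.01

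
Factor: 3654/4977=58/79 = 2^1*29^1*79^( -1)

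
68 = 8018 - 7950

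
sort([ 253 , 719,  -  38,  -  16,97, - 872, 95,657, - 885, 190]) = [ - 885, - 872, - 38,-16,  95,97,190,253 , 657 , 719 ]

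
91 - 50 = 41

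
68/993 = 68/993 = 0.07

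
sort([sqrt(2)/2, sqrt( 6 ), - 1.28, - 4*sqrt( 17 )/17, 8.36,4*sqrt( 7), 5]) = [- 1.28,-4*sqrt( 17 ) /17, sqrt(2)/2, sqrt( 6),5, 8.36, 4*sqrt( 7)] 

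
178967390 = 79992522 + 98974868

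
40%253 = 40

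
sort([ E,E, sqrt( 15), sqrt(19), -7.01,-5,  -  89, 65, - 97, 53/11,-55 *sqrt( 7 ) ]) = [- 55*sqrt(7 ), - 97, - 89, - 7.01,-5 , E, E, sqrt( 15), sqrt(19),53/11,  65 ]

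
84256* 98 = 8257088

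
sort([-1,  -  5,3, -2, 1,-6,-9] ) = [ - 9 , - 6,  -  5, - 2,-1, 1,3]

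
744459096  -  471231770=273227326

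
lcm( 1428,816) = 5712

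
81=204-123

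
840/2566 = 420/1283=0.33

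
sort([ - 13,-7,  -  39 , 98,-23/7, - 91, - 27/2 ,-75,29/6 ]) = [-91,-75,-39,-27/2, - 13,-7, - 23/7,29/6,  98 ]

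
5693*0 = 0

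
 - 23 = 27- 50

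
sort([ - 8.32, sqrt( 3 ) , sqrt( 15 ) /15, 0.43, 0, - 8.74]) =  [ -8.74, - 8.32, 0  ,  sqrt(15) /15,  0.43,sqrt( 3) ] 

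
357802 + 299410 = 657212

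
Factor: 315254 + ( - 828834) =  -  513580 = - 2^2*5^1*25679^1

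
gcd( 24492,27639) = 3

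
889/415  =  889/415= 2.14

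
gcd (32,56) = 8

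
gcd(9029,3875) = 1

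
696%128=56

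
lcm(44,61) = 2684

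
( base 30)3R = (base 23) 52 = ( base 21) 5c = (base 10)117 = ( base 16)75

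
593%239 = 115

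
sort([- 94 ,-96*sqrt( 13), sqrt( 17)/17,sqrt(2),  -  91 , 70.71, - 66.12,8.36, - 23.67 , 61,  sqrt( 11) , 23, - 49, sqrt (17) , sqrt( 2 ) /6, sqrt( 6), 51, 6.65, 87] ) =[ - 96*sqrt(13 ), - 94, - 91,- 66.12, - 49, - 23.67, sqrt(2)/6 , sqrt(17 )/17, sqrt( 2), sqrt( 6 ), sqrt ( 11), sqrt(17 ), 6.65 , 8.36,23 , 51, 61, 70.71 , 87 ]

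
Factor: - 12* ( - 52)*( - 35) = -2^4*3^1*5^1*7^1 * 13^1=-21840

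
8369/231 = 36 + 53/231 = 36.23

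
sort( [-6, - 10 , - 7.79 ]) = [ - 10,  -  7.79,-6]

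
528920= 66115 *8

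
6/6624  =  1/1104 =0.00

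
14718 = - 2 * ( - 7359 )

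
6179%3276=2903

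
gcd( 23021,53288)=1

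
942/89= 10  +  52/89=10.58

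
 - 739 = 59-798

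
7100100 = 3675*1932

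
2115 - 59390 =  - 57275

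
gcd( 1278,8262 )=18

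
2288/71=32 + 16/71 = 32.23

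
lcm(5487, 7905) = 466395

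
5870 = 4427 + 1443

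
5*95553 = 477765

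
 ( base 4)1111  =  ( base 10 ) 85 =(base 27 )34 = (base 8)125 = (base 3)10011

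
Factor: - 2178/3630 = - 3/5  =  -3^1*5^(  -  1)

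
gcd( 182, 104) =26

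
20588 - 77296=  - 56708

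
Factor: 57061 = 43^1*1327^1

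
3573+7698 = 11271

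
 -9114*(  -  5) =45570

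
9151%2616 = 1303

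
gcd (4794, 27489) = 51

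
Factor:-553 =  - 7^1*79^1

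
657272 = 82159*8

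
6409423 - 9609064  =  -3199641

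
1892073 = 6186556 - 4294483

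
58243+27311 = 85554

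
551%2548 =551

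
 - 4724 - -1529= - 3195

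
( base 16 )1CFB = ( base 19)11A9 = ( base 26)AP9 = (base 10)7419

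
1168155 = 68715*17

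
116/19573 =116/19573= 0.01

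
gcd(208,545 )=1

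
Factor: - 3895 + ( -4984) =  - 8879=- 13^1*683^1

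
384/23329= 384/23329=   0.02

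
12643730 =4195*3014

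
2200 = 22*100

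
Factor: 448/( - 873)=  - 2^6*3^( - 2)*7^1*97^( - 1) 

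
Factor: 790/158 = 5^1 = 5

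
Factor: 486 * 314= 2^2*3^5 * 157^1 = 152604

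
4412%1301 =509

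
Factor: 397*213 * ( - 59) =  -4989099 = -3^1 * 59^1*71^1*397^1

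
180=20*9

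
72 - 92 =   -  20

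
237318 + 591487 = 828805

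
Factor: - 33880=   -2^3*5^1*7^1*11^2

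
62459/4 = 15614 + 3/4= 15614.75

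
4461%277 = 29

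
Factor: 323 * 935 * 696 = 210195480 = 2^3 * 3^1*5^1*11^1*17^2 * 19^1*29^1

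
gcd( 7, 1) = 1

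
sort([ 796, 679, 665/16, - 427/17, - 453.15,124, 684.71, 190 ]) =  [ - 453.15, - 427/17, 665/16,124, 190  ,  679, 684.71, 796]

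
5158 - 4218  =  940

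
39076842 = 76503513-37426671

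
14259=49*291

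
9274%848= 794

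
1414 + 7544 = 8958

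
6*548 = 3288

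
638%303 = 32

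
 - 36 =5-41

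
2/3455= 2/3455 = 0.00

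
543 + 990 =1533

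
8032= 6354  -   - 1678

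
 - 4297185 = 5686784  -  9983969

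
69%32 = 5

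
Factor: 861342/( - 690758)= - 430671/345379 = -3^1*89^1*1613^1*345379^( -1 )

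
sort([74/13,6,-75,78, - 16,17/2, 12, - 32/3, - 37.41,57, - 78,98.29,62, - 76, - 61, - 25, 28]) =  [ - 78,-76, - 75, - 61, - 37.41,-25, - 16, - 32/3,74/13,6, 17/2,12 , 28,57,62,78, 98.29] 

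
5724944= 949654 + 4775290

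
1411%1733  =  1411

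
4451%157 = 55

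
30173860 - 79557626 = -49383766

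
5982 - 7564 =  - 1582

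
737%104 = 9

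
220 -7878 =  - 7658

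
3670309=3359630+310679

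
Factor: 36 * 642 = 23112 =2^3  *3^3*  107^1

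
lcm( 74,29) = 2146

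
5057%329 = 122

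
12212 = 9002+3210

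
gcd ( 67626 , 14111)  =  1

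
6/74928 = 1/12488 = 0.00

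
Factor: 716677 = 13^1 *29^1*1901^1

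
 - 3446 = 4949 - 8395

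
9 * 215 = 1935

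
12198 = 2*6099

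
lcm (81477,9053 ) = 81477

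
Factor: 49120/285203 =2^5*5^1 * 929^( - 1)= 160/929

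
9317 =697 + 8620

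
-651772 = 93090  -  744862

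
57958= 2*28979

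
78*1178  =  91884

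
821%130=41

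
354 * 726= 257004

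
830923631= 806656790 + 24266841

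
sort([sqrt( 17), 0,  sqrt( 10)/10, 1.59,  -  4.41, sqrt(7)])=[ - 4.41,0, sqrt(10)/10,1.59,sqrt( 7 ), sqrt(17) ] 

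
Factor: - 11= - 11^1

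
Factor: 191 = 191^1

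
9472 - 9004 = 468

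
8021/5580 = 1 + 2441/5580=1.44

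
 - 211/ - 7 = 30 + 1/7  =  30.14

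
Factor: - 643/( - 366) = 2^( - 1)*3^( - 1) * 61^( - 1)*643^1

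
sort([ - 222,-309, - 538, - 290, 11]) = [  -  538,-309,-290,-222, 11]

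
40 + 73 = 113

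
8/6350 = 4/3175 = 0.00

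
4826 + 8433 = 13259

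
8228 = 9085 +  - 857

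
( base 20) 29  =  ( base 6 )121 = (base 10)49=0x31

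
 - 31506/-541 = 31506/541 = 58.24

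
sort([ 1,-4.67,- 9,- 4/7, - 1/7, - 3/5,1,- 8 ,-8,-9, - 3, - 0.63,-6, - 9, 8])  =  [ - 9,-9, - 9 ,-8,- 8  , - 6, - 4.67,  -  3, - 0.63,-3/5, - 4/7,- 1/7, 1,1,8] 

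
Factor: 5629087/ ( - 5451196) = -130909/126772 = - 2^( - 2)*41^( - 1 )*109^1 * 773^( - 1 )*1201^1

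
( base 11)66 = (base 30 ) 2c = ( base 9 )80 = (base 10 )72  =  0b1001000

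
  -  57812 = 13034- 70846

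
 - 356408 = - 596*598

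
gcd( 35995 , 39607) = 1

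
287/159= 1 + 128/159  =  1.81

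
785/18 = 785/18= 43.61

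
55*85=4675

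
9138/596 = 4569/298 =15.33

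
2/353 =2/353=0.01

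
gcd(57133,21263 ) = 1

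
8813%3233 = 2347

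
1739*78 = 135642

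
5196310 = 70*74233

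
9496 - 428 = 9068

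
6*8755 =52530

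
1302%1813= 1302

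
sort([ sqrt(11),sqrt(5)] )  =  [sqrt( 5 ),sqrt( 11 ) ]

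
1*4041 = 4041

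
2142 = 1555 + 587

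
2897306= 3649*794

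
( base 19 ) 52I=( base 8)3505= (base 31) 1T1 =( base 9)2487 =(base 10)1861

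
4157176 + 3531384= 7688560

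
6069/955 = 6 + 339/955 = 6.35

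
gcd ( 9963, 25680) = 3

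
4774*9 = 42966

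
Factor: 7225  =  5^2*17^2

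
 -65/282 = -1+217/282 = - 0.23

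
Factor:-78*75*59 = - 2^1*3^2 * 5^2*13^1 * 59^1 = - 345150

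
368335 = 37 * 9955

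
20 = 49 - 29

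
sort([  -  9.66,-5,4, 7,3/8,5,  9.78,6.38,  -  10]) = [  -  10, - 9.66,  -  5,3/8,4,5,6.38,7  ,  9.78]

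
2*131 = 262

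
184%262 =184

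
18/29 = 18/29= 0.62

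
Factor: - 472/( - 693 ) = 2^3 *3^(  -  2)*7^ ( - 1)*11^(-1)*59^1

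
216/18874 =108/9437 = 0.01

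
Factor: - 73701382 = - 2^1*36850691^1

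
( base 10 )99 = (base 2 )1100011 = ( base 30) 39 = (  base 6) 243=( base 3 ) 10200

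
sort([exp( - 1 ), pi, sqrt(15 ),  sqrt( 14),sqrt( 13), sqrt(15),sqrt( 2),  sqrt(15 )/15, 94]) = [sqrt( 15)/15, exp( - 1),sqrt( 2),pi, sqrt( 13 ),  sqrt( 14), sqrt(15), sqrt(15), 94]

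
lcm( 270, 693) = 20790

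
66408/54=11068/9 = 1229.78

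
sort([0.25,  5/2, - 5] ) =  [ - 5 , 0.25,5/2 ]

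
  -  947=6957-7904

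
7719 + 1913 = 9632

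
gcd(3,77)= 1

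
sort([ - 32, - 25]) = [ - 32  , - 25 ]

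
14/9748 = 7/4874 = 0.00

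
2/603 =2/603 =0.00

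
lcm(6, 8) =24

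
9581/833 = 11  +  418/833 =11.50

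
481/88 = 481/88 = 5.47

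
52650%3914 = 1768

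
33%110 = 33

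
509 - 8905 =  - 8396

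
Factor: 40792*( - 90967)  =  -2^3 * 17^1*5099^1*5351^1 = - 3710725864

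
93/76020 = 31/25340 = 0.00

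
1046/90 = 523/45 = 11.62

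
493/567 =493/567  =  0.87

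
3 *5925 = 17775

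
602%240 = 122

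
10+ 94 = 104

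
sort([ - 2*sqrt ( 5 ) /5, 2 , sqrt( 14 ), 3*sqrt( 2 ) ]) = [-2*sqrt( 5) /5,2,sqrt( 14 ), 3*sqrt(2) ]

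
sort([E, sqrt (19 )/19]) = [ sqrt( 19) /19,E ]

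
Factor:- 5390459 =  - 2287^1*2357^1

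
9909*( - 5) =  - 49545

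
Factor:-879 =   -  3^1*293^1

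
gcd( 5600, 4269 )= 1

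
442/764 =221/382= 0.58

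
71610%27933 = 15744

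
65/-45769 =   -  65/45769 = - 0.00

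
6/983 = 6/983 = 0.01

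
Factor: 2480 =2^4*5^1*31^1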